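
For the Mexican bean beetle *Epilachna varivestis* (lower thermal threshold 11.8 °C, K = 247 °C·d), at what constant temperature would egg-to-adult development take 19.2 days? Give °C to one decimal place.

24.7 °C

Required daily accumulation = 247 / 19.2 = 12.865 DD/day.
T = T_base + 12.865 = 11.8 + 12.865 = 24.665 ≈ 24.7 °C.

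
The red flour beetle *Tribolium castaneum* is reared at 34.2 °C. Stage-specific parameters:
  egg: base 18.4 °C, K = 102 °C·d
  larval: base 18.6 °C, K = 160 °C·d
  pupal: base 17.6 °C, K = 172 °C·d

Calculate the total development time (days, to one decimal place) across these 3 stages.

27.1 days

egg: 102 / (34.2 − 18.4) = 102 / 15.8 = 6.456 d.
larval: 160 / (34.2 − 18.6) = 160 / 15.6 = 10.256 d.
pupal: 172 / (34.2 − 17.6) = 172 / 16.6 = 10.361 d.
Sum = 27.074 ≈ 27.1 days.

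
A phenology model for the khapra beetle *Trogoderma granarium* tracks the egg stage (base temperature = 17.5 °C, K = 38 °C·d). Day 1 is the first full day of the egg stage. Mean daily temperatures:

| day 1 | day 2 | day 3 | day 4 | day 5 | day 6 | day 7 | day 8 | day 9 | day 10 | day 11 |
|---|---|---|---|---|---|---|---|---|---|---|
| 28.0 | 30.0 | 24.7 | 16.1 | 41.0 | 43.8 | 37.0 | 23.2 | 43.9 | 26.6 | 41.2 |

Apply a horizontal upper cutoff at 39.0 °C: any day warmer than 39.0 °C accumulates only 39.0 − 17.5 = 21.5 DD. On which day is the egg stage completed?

day 5

Daily DD above 17.5 °C (capped at 21.5): 10.5, 12.5, 7.2, 0.0, 21.5, 21.5, 19.5, 5.7, 21.5, 9.1, 21.5.
Cumulative: 10.5, 23.0, 30.2, 30.2, 51.7, 73.2, 92.7, 98.4, 119.9, 129.0, 150.5.
The total first reaches 38 DD on day 5.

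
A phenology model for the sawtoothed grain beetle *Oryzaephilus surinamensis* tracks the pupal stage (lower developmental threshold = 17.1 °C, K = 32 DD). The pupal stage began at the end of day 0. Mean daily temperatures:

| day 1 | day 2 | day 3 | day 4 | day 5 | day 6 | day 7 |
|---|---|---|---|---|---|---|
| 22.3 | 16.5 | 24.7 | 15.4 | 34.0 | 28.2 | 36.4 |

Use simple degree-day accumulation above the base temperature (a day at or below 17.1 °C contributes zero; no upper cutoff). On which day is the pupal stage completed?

Daily DD above 17.1 °C: 5.2, 0.0, 7.6, 0.0, 16.9, 11.1, 19.3.
Cumulative: 5.2, 5.2, 12.8, 12.8, 29.7, 40.8, 60.1.
The total first reaches 32 DD on day 6.

day 6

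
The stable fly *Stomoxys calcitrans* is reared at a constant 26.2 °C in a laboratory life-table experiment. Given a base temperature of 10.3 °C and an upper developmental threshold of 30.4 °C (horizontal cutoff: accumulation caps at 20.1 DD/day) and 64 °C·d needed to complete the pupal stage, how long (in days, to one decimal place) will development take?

Daily accumulation = 26.2 − 10.3 = 15.9 DD/day.
Duration = 64 / 15.9 = 4.025 ≈ 4.0 days.

4.0 days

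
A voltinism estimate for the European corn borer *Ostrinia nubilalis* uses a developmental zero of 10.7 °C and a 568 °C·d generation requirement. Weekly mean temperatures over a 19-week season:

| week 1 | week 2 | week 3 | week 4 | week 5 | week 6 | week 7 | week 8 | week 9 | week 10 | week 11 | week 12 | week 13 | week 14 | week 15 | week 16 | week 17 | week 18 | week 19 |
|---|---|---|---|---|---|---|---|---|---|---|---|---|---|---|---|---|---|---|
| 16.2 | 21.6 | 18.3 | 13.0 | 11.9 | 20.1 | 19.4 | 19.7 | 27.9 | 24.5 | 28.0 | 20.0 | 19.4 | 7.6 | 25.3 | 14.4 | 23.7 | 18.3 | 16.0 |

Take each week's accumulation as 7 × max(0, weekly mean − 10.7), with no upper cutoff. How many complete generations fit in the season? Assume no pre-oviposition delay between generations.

2 generations

Weekly DD (7 × max(0, T̄ − 10.7)): 38.5, 76.3, 53.2, 16.1, 8.4, 65.8, 60.9, 63.0, 120.4, 96.6, 121.1, 65.1, 60.9, 0.0, 102.2, 25.9, 91.0, 53.2, 37.1.
Season total = 1155.7 DD.
Complete generations = ⌊1155.7 / 568⌋ = 2.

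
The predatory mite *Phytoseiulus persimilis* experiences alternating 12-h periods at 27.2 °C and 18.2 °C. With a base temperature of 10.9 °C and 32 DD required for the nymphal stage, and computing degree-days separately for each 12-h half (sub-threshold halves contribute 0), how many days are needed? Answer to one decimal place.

2.7 days

Day half: max(0, 27.2 − 10.9) × 0.5 = 16.3 × 0.5 = 8.15 DD.
Night half: max(0, 18.2 − 10.9) × 0.5 = 7.3 × 0.5 = 3.65 DD.
Per 24 h: 11.80 DD/day.
Duration = 32 / 11.80 = 2.712 ≈ 2.7 days.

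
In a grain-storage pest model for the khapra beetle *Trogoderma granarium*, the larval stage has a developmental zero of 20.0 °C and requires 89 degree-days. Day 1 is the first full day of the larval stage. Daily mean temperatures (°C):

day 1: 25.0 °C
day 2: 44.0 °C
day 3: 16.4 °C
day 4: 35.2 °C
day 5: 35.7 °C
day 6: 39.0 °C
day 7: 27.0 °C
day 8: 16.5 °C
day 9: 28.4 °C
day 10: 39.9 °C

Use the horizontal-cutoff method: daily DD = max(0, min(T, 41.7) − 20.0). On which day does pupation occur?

Daily DD above 20.0 °C (capped at 21.7): 5.0, 21.7, 0.0, 15.2, 15.7, 19.0, 7.0, 0.0, 8.4, 19.9.
Cumulative: 5.0, 26.7, 26.7, 41.9, 57.6, 76.6, 83.6, 83.6, 92.0, 111.9.
The total first reaches 89 DD on day 9.

day 9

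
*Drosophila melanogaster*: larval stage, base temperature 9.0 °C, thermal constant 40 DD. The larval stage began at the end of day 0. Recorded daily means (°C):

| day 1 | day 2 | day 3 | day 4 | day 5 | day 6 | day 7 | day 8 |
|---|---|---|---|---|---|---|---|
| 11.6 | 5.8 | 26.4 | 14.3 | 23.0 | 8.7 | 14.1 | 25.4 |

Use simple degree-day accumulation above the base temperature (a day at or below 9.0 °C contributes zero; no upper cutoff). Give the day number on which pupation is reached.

Daily DD above 9.0 °C: 2.6, 0.0, 17.4, 5.3, 14.0, 0.0, 5.1, 16.4.
Cumulative: 2.6, 2.6, 20.0, 25.3, 39.3, 39.3, 44.4, 60.8.
The total first reaches 40 DD on day 7.

day 7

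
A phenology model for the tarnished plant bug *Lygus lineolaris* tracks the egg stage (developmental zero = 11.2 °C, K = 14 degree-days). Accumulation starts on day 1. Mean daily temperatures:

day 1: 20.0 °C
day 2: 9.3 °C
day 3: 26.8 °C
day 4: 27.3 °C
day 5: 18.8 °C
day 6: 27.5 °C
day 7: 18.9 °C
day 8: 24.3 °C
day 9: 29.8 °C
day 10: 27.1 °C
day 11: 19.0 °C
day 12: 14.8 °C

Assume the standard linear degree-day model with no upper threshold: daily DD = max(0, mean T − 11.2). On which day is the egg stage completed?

day 3

Daily DD above 11.2 °C: 8.8, 0.0, 15.6, 16.1, 7.6, 16.3, 7.7, 13.1, 18.6, 15.9, 7.8, 3.6.
Cumulative: 8.8, 8.8, 24.4, 40.5, 48.1, 64.4, 72.1, 85.2, 103.8, 119.7, 127.5, 131.1.
The total first reaches 14 DD on day 3.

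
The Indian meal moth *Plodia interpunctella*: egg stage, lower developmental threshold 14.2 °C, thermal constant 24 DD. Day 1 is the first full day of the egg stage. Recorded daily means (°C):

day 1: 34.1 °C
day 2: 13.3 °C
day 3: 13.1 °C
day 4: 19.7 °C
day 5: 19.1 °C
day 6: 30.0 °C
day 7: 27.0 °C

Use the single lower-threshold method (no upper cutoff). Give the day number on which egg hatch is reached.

day 4

Daily DD above 14.2 °C: 19.9, 0.0, 0.0, 5.5, 4.9, 15.8, 12.8.
Cumulative: 19.9, 19.9, 19.9, 25.4, 30.3, 46.1, 58.9.
The total first reaches 24 DD on day 4.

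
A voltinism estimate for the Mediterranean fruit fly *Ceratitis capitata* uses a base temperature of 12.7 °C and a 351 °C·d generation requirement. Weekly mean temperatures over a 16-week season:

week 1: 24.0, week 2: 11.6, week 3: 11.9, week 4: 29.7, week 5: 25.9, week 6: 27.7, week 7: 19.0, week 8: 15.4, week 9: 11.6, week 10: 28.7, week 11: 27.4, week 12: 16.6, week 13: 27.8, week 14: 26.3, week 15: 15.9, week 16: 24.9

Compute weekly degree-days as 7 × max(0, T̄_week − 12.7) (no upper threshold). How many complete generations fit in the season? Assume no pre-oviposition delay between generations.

Weekly DD (7 × max(0, T̄ − 12.7)): 79.1, 0.0, 0.0, 119.0, 92.4, 105.0, 44.1, 18.9, 0.0, 112.0, 102.9, 27.3, 105.7, 95.2, 22.4, 85.4.
Season total = 1009.4 DD.
Complete generations = ⌊1009.4 / 351⌋ = 2.

2 generations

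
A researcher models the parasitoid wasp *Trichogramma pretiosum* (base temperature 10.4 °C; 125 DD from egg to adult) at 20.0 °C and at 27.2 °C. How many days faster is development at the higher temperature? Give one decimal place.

5.6 days

At 20.0 °C: 125 / (20.0 − 10.4) = 125 / 9.6 = 13.021 d.
At 27.2 °C: 125 / (27.2 − 10.4) = 125 / 16.8 = 7.440 d.
Difference = |13.021 − 7.440| = 5.580 ≈ 5.6 days.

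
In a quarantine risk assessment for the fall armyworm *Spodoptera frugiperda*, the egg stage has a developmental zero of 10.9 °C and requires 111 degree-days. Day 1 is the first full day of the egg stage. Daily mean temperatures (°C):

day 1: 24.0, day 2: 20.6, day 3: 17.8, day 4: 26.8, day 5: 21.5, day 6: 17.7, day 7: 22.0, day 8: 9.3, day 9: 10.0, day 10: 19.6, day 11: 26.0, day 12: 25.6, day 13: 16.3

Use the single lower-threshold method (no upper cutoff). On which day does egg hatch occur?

Daily DD above 10.9 °C: 13.1, 9.7, 6.9, 15.9, 10.6, 6.8, 11.1, 0.0, 0.0, 8.7, 15.1, 14.7, 5.4.
Cumulative: 13.1, 22.8, 29.7, 45.6, 56.2, 63.0, 74.1, 74.1, 74.1, 82.8, 97.9, 112.6, 118.0.
The total first reaches 111 DD on day 12.

day 12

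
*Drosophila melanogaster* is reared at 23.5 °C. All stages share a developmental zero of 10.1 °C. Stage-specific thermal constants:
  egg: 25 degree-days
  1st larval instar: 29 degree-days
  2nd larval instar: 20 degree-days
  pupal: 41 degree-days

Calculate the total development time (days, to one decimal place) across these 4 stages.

Daily accumulation at 23.5 °C = 23.5 − 10.1 = 13.4 DD/day.
Total K = 25 + 29 + 20 + 41 = 115 DD.
Total duration = 115 / 13.4 = 8.582 ≈ 8.6 days.

8.6 days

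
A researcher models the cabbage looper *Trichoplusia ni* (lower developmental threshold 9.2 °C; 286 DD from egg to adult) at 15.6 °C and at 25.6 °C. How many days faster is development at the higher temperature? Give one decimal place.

27.2 days

At 15.6 °C: 286 / (15.6 − 9.2) = 286 / 6.4 = 44.688 d.
At 25.6 °C: 286 / (25.6 − 9.2) = 286 / 16.4 = 17.439 d.
Difference = |44.688 − 17.439| = 27.248 ≈ 27.2 days.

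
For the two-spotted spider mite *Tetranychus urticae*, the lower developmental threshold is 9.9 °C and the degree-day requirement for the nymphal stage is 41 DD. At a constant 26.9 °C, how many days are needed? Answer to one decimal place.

Daily accumulation = 26.9 − 9.9 = 17.0 DD/day.
Duration = 41 / 17.0 = 2.412 ≈ 2.4 days.

2.4 days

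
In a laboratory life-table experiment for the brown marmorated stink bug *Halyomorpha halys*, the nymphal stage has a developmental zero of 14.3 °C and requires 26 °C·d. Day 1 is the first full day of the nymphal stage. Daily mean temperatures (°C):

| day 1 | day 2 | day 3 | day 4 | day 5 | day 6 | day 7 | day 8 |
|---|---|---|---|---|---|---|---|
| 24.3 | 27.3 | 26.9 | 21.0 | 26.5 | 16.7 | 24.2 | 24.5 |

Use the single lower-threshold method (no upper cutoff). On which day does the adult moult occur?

day 3

Daily DD above 14.3 °C: 10.0, 13.0, 12.6, 6.7, 12.2, 2.4, 9.9, 10.2.
Cumulative: 10.0, 23.0, 35.6, 42.3, 54.5, 56.9, 66.8, 77.0.
The total first reaches 26 DD on day 3.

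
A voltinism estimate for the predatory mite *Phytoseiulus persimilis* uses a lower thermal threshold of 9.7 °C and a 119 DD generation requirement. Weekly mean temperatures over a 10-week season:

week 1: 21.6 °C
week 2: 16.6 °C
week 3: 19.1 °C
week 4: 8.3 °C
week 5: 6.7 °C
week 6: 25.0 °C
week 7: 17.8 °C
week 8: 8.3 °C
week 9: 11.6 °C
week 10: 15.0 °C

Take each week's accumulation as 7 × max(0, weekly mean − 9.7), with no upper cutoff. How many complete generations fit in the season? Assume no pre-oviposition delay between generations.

Weekly DD (7 × max(0, T̄ − 9.7)): 83.3, 48.3, 65.8, 0.0, 0.0, 107.1, 56.7, 0.0, 13.3, 37.1.
Season total = 411.6 DD.
Complete generations = ⌊411.6 / 119⌋ = 3.

3 generations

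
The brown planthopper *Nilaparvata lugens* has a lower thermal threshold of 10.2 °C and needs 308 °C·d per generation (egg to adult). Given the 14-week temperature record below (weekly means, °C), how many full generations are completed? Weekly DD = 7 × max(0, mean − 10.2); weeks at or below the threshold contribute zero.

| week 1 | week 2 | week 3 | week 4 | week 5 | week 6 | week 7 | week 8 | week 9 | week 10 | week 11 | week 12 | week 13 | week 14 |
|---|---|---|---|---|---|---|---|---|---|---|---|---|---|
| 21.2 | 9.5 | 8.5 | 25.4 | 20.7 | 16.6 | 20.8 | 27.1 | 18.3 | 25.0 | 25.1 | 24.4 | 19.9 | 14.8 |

3 generations

Weekly DD (7 × max(0, T̄ − 10.2)): 77.0, 0.0, 0.0, 106.4, 73.5, 44.8, 74.2, 118.3, 56.7, 103.6, 104.3, 99.4, 67.9, 32.2.
Season total = 958.3 DD.
Complete generations = ⌊958.3 / 308⌋ = 3.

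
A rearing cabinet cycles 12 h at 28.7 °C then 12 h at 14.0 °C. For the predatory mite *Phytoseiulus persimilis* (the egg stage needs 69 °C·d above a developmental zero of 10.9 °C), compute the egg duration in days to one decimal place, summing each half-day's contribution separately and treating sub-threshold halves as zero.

6.6 days

Day half: max(0, 28.7 − 10.9) × 0.5 = 17.8 × 0.5 = 8.90 DD.
Night half: max(0, 14.0 − 10.9) × 0.5 = 3.1 × 0.5 = 1.55 DD.
Per 24 h: 10.45 DD/day.
Duration = 69 / 10.45 = 6.603 ≈ 6.6 days.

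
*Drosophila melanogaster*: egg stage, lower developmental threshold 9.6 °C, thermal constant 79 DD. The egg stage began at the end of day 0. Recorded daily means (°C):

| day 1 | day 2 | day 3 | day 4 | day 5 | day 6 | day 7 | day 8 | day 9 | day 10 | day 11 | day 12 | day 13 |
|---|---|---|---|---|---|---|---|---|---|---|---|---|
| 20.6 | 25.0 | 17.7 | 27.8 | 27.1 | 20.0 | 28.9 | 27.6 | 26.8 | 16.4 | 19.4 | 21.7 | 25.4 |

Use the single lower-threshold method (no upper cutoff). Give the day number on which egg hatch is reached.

day 6

Daily DD above 9.6 °C: 11.0, 15.4, 8.1, 18.2, 17.5, 10.4, 19.3, 18.0, 17.2, 6.8, 9.8, 12.1, 15.8.
Cumulative: 11.0, 26.4, 34.5, 52.7, 70.2, 80.6, 99.9, 117.9, 135.1, 141.9, 151.7, 163.8, 179.6.
The total first reaches 79 DD on day 6.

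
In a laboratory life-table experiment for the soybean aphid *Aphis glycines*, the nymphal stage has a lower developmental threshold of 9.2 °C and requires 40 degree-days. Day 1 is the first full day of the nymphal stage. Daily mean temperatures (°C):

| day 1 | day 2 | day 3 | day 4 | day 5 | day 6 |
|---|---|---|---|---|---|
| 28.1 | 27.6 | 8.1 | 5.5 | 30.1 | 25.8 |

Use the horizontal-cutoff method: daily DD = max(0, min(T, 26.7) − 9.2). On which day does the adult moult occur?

day 5

Daily DD above 9.2 °C (capped at 17.5): 17.5, 17.5, 0.0, 0.0, 17.5, 16.6.
Cumulative: 17.5, 35.0, 35.0, 35.0, 52.5, 69.1.
The total first reaches 40 DD on day 5.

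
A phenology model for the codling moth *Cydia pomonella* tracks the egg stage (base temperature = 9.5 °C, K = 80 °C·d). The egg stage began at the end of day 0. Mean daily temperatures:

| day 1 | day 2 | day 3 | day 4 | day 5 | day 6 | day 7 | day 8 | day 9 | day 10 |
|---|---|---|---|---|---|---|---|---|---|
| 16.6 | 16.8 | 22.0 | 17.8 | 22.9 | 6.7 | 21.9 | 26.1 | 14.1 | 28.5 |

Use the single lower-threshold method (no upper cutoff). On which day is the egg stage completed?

day 9

Daily DD above 9.5 °C: 7.1, 7.3, 12.5, 8.3, 13.4, 0.0, 12.4, 16.6, 4.6, 19.0.
Cumulative: 7.1, 14.4, 26.9, 35.2, 48.6, 48.6, 61.0, 77.6, 82.2, 101.2.
The total first reaches 80 DD on day 9.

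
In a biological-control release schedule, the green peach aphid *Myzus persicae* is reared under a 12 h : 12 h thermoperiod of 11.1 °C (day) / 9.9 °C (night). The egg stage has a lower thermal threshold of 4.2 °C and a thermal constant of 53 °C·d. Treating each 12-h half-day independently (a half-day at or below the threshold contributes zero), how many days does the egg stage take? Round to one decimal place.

Day half: max(0, 11.1 − 4.2) × 0.5 = 6.9 × 0.5 = 3.45 DD.
Night half: max(0, 9.9 − 4.2) × 0.5 = 5.7 × 0.5 = 2.85 DD.
Per 24 h: 6.30 DD/day.
Duration = 53 / 6.30 = 8.413 ≈ 8.4 days.

8.4 days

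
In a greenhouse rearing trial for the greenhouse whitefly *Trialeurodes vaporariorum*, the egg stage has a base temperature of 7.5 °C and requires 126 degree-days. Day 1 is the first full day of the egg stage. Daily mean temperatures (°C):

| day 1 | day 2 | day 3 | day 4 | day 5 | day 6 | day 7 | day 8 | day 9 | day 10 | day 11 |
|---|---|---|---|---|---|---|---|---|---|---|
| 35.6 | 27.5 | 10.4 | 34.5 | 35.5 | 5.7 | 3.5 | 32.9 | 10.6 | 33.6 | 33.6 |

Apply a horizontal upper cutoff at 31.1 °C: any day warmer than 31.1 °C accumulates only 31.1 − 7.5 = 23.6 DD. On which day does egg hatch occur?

Daily DD above 7.5 °C (capped at 23.6): 23.6, 20.0, 2.9, 23.6, 23.6, 0.0, 0.0, 23.6, 3.1, 23.6, 23.6.
Cumulative: 23.6, 43.6, 46.5, 70.1, 93.7, 93.7, 93.7, 117.3, 120.4, 144.0, 167.6.
The total first reaches 126 DD on day 10.

day 10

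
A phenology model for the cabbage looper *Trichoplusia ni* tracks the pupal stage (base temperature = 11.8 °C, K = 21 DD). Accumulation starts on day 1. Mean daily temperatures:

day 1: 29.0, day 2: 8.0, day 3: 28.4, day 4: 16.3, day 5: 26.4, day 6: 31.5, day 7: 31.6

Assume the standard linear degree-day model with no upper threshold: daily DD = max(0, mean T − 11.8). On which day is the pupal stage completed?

day 3

Daily DD above 11.8 °C: 17.2, 0.0, 16.6, 4.5, 14.6, 19.7, 19.8.
Cumulative: 17.2, 17.2, 33.8, 38.3, 52.9, 72.6, 92.4.
The total first reaches 21 DD on day 3.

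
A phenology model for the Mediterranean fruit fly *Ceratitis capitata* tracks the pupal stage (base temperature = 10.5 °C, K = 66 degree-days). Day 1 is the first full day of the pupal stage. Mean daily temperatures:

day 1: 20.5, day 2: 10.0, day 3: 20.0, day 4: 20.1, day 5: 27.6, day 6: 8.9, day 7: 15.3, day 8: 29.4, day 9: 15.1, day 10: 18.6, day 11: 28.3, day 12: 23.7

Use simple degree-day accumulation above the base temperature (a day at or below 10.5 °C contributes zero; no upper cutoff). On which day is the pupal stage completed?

Daily DD above 10.5 °C: 10.0, 0.0, 9.5, 9.6, 17.1, 0.0, 4.8, 18.9, 4.6, 8.1, 17.8, 13.2.
Cumulative: 10.0, 10.0, 19.5, 29.1, 46.2, 46.2, 51.0, 69.9, 74.5, 82.6, 100.4, 113.6.
The total first reaches 66 DD on day 8.

day 8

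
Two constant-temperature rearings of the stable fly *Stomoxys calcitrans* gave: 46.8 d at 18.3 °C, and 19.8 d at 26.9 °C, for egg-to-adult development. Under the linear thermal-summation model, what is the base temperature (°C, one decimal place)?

Linear rate model ⇒ the product D·(T − T_b) is constant across temperatures.
46.8·(18.3 − T_b) = 19.8·(26.9 − T_b)
T_b = (46.8·18.3 − 19.8·26.9) / (46.8 − 19.8) = 323.82 / 27.0 = 11.993 °C ≈ 12.0 °C.

12.0 °C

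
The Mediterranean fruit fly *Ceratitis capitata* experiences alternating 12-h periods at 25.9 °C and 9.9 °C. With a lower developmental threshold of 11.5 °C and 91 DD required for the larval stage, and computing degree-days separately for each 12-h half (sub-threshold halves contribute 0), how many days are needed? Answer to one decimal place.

Day half: max(0, 25.9 − 11.5) × 0.5 = 14.4 × 0.5 = 7.20 DD.
Night half: max(0, 9.9 − 11.5) × 0.5 = 0.0 × 0.5 = 0.00 DD.
Per 24 h: 7.20 DD/day.
Duration = 91 / 7.20 = 12.639 ≈ 12.6 days.

12.6 days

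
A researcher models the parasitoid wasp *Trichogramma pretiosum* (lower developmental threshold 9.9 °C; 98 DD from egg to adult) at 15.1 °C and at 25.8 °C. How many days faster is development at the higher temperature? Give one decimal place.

At 15.1 °C: 98 / (15.1 − 9.9) = 98 / 5.2 = 18.846 d.
At 25.8 °C: 98 / (25.8 − 9.9) = 98 / 15.9 = 6.164 d.
Difference = |18.846 − 6.164| = 12.683 ≈ 12.7 days.

12.7 days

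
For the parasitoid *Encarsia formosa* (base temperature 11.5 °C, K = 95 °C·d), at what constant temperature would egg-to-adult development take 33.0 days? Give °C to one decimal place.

Required daily accumulation = 95 / 33.0 = 2.879 DD/day.
T = T_base + 2.879 = 11.5 + 2.879 = 14.379 ≈ 14.4 °C.

14.4 °C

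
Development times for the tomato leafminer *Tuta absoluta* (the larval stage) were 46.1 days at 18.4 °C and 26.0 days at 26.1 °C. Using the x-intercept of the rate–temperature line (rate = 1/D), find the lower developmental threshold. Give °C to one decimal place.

Under the model K = D·(T − T_b), so D₁·(T₁ − T_b) = D₂·(T₂ − T_b).
46.1·(18.4 − T_b) = 26.0·(26.1 − T_b)
T_b = (46.1·18.4 − 26.0·26.1) / (46.1 − 26.0) = 169.64 / 20.1 = 8.440 °C ≈ 8.4 °C.

8.4 °C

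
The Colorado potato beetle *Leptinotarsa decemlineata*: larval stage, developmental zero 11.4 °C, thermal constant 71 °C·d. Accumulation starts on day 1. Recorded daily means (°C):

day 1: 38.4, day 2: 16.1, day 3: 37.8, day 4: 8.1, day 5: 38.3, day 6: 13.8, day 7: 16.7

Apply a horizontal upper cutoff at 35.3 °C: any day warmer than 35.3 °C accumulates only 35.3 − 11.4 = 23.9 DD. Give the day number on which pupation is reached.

day 5

Daily DD above 11.4 °C (capped at 23.9): 23.9, 4.7, 23.9, 0.0, 23.9, 2.4, 5.3.
Cumulative: 23.9, 28.6, 52.5, 52.5, 76.4, 78.8, 84.1.
The total first reaches 71 DD on day 5.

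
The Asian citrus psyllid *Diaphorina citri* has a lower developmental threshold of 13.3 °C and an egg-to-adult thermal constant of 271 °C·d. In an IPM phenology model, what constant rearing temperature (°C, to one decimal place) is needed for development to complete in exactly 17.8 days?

Required daily accumulation = 271 / 17.8 = 15.225 DD/day.
T = T_base + 15.225 = 13.3 + 15.225 = 28.525 ≈ 28.5 °C.

28.5 °C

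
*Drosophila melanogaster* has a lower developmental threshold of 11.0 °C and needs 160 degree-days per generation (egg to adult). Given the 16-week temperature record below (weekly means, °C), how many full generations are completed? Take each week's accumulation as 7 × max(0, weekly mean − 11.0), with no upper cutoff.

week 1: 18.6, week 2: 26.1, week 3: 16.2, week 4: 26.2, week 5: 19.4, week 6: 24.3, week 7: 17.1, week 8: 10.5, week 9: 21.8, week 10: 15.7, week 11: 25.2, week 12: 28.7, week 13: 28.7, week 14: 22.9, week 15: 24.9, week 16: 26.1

7 generations

Weekly DD (7 × max(0, T̄ − 11.0)): 53.2, 105.7, 36.4, 106.4, 58.8, 93.1, 42.7, 0.0, 75.6, 32.9, 99.4, 123.9, 123.9, 83.3, 97.3, 105.7.
Season total = 1238.3 DD.
Complete generations = ⌊1238.3 / 160⌋ = 7.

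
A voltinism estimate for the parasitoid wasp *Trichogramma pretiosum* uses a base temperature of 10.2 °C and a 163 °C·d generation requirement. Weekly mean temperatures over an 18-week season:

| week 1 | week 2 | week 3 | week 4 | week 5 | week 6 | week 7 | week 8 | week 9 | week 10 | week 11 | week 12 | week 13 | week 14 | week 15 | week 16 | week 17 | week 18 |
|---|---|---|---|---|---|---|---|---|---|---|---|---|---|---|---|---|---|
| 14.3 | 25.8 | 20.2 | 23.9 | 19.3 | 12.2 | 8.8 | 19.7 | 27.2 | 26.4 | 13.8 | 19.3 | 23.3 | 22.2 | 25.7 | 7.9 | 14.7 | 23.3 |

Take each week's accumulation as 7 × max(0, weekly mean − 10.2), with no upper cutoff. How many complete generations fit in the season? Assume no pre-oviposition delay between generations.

Weekly DD (7 × max(0, T̄ − 10.2)): 28.7, 109.2, 70.0, 95.9, 63.7, 14.0, 0.0, 66.5, 119.0, 113.4, 25.2, 63.7, 91.7, 84.0, 108.5, 0.0, 31.5, 91.7.
Season total = 1176.7 DD.
Complete generations = ⌊1176.7 / 163⌋ = 7.

7 generations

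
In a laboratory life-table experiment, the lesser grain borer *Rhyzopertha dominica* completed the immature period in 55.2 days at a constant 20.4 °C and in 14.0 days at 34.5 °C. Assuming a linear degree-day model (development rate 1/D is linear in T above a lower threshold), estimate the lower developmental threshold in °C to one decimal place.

15.6 °C

Under the model K = D·(T − T_b), so D₁·(T₁ − T_b) = D₂·(T₂ − T_b).
55.2·(20.4 − T_b) = 14.0·(34.5 − T_b)
T_b = (55.2·20.4 − 14.0·34.5) / (55.2 − 14.0) = 643.08 / 41.2 = 15.609 °C ≈ 15.6 °C.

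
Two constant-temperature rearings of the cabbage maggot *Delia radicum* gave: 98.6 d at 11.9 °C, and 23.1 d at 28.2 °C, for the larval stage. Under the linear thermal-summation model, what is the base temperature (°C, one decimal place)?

Linear rate model ⇒ the product D·(T − T_b) is constant across temperatures.
98.6·(11.9 − T_b) = 23.1·(28.2 − T_b)
T_b = (98.6·11.9 − 23.1·28.2) / (98.6 − 23.1) = 521.92 / 75.5 = 6.913 °C ≈ 6.9 °C.

6.9 °C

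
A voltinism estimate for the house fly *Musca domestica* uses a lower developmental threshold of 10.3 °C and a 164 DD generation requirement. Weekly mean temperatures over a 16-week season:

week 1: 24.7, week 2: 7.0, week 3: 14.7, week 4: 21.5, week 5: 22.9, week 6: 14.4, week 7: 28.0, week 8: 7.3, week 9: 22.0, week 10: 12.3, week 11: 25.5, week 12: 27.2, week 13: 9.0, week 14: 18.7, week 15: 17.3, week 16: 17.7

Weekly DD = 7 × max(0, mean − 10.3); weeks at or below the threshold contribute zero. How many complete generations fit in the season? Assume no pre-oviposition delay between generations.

5 generations

Weekly DD (7 × max(0, T̄ − 10.3)): 100.8, 0.0, 30.8, 78.4, 88.2, 28.7, 123.9, 0.0, 81.9, 14.0, 106.4, 118.3, 0.0, 58.8, 49.0, 51.8.
Season total = 931.0 DD.
Complete generations = ⌊931.0 / 164⌋ = 5.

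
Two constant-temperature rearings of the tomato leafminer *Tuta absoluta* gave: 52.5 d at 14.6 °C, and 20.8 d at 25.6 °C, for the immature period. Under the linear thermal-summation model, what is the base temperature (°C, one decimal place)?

7.4 °C

Equal thermal constants: D₁(T₁ − T_b) = D₂(T₂ − T_b).
52.5·(14.6 − T_b) = 20.8·(25.6 − T_b)
T_b = (52.5·14.6 − 20.8·25.6) / (52.5 − 20.8) = 234.02 / 31.7 = 7.382 °C ≈ 7.4 °C.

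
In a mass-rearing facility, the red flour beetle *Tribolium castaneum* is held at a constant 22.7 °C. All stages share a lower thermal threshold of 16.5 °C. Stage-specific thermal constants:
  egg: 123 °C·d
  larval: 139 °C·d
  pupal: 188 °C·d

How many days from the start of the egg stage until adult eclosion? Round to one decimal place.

72.6 days

Daily accumulation at 22.7 °C = 22.7 − 16.5 = 6.2 DD/day.
Total K = 123 + 139 + 188 = 450 DD.
Total duration = 450 / 6.2 = 72.581 ≈ 72.6 days.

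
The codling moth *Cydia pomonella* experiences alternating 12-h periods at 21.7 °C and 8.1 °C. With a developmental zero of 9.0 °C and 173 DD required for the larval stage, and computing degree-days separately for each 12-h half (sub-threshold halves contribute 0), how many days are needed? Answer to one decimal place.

27.2 days

Day half: max(0, 21.7 − 9.0) × 0.5 = 12.7 × 0.5 = 6.35 DD.
Night half: max(0, 8.1 − 9.0) × 0.5 = 0.0 × 0.5 = 0.00 DD.
Per 24 h: 6.35 DD/day.
Duration = 173 / 6.35 = 27.244 ≈ 27.2 days.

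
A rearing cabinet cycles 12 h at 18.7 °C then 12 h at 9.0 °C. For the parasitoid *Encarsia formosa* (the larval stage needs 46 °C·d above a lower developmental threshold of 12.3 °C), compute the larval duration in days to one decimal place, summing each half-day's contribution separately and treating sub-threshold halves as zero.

14.4 days

Day half: max(0, 18.7 − 12.3) × 0.5 = 6.4 × 0.5 = 3.20 DD.
Night half: max(0, 9.0 − 12.3) × 0.5 = 0.0 × 0.5 = 0.00 DD.
Per 24 h: 3.20 DD/day.
Duration = 46 / 3.20 = 14.375 ≈ 14.4 days.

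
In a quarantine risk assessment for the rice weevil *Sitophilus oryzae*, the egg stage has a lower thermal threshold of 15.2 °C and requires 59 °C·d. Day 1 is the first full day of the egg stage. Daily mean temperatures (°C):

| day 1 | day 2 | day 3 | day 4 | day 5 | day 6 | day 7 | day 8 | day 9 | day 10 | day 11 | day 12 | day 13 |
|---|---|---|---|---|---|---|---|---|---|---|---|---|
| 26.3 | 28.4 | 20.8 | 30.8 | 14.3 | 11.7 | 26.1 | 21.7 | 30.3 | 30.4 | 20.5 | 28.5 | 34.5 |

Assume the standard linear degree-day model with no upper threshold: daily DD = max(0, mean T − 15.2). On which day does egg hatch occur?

Daily DD above 15.2 °C: 11.1, 13.2, 5.6, 15.6, 0.0, 0.0, 10.9, 6.5, 15.1, 15.2, 5.3, 13.3, 19.3.
Cumulative: 11.1, 24.3, 29.9, 45.5, 45.5, 45.5, 56.4, 62.9, 78.0, 93.2, 98.5, 111.8, 131.1.
The total first reaches 59 DD on day 8.

day 8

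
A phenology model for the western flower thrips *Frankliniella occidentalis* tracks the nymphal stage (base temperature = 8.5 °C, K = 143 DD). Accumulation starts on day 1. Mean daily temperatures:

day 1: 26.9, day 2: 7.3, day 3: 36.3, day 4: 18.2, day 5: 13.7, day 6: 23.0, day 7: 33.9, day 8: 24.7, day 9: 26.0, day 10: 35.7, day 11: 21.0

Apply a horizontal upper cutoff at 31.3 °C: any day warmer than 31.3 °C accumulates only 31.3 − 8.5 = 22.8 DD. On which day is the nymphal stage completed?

day 10

Daily DD above 8.5 °C (capped at 22.8): 18.4, 0.0, 22.8, 9.7, 5.2, 14.5, 22.8, 16.2, 17.5, 22.8, 12.5.
Cumulative: 18.4, 18.4, 41.2, 50.9, 56.1, 70.6, 93.4, 109.6, 127.1, 149.9, 162.4.
The total first reaches 143 DD on day 10.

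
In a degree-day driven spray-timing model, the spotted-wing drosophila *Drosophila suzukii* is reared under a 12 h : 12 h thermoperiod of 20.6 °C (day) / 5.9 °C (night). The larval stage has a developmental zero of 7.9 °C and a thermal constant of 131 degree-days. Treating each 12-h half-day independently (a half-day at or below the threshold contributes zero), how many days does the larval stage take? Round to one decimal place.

Day half: max(0, 20.6 − 7.9) × 0.5 = 12.7 × 0.5 = 6.35 DD.
Night half: max(0, 5.9 − 7.9) × 0.5 = 0.0 × 0.5 = 0.00 DD.
Per 24 h: 6.35 DD/day.
Duration = 131 / 6.35 = 20.630 ≈ 20.6 days.

20.6 days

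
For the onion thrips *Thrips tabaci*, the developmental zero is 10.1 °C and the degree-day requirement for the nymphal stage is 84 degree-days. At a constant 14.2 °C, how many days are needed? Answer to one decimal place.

Daily accumulation = 14.2 − 10.1 = 4.1 DD/day.
Duration = 84 / 4.1 = 20.488 ≈ 20.5 days.

20.5 days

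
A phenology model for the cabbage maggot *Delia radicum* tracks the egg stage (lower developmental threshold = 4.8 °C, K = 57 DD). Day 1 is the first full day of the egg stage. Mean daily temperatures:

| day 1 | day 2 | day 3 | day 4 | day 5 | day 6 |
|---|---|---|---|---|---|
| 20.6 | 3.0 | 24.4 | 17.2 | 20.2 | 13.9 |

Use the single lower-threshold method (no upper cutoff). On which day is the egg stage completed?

day 5

Daily DD above 4.8 °C: 15.8, 0.0, 19.6, 12.4, 15.4, 9.1.
Cumulative: 15.8, 15.8, 35.4, 47.8, 63.2, 72.3.
The total first reaches 57 DD on day 5.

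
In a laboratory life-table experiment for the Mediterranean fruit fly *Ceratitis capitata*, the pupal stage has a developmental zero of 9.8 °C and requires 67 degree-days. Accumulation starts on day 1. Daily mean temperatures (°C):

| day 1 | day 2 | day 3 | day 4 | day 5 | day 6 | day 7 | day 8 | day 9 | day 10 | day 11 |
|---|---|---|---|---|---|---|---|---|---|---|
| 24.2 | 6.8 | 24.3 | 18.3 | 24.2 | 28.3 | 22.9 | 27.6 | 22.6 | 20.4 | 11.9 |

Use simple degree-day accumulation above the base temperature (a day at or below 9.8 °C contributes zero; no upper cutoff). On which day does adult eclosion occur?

day 6

Daily DD above 9.8 °C: 14.4, 0.0, 14.5, 8.5, 14.4, 18.5, 13.1, 17.8, 12.8, 10.6, 2.1.
Cumulative: 14.4, 14.4, 28.9, 37.4, 51.8, 70.3, 83.4, 101.2, 114.0, 124.6, 126.7.
The total first reaches 67 DD on day 6.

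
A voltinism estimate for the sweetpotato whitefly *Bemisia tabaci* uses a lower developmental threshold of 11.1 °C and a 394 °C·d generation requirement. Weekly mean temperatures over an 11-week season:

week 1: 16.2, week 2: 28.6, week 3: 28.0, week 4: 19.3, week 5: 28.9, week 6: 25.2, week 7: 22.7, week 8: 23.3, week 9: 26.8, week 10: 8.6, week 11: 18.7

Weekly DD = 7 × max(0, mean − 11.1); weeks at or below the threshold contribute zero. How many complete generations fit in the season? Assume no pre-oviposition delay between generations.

Weekly DD (7 × max(0, T̄ − 11.1)): 35.7, 122.5, 118.3, 57.4, 124.6, 98.7, 81.2, 85.4, 109.9, 0.0, 53.2.
Season total = 886.9 DD.
Complete generations = ⌊886.9 / 394⌋ = 2.

2 generations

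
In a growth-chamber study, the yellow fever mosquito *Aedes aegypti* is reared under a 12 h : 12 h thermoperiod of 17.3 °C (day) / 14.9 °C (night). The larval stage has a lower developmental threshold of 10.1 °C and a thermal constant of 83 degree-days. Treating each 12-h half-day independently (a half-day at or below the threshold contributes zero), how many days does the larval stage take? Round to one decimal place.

Day half: max(0, 17.3 − 10.1) × 0.5 = 7.2 × 0.5 = 3.60 DD.
Night half: max(0, 14.9 − 10.1) × 0.5 = 4.8 × 0.5 = 2.40 DD.
Per 24 h: 6.00 DD/day.
Duration = 83 / 6.00 = 13.833 ≈ 13.8 days.

13.8 days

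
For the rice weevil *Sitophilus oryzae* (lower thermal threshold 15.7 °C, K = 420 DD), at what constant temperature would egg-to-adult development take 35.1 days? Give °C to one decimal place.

Required daily accumulation = 420 / 35.1 = 11.966 DD/day.
T = T_base + 11.966 = 15.7 + 11.966 = 27.666 ≈ 27.7 °C.

27.7 °C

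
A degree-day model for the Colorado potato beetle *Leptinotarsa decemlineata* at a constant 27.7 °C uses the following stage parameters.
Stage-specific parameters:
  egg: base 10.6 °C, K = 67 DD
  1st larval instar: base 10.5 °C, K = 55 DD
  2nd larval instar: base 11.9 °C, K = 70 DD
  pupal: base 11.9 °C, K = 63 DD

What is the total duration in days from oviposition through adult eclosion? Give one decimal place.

egg: 67 / (27.7 − 10.6) = 67 / 17.1 = 3.918 d.
1st larval instar: 55 / (27.7 − 10.5) = 55 / 17.2 = 3.198 d.
2nd larval instar: 70 / (27.7 − 11.9) = 70 / 15.8 = 4.430 d.
pupal: 63 / (27.7 − 11.9) = 63 / 15.8 = 3.987 d.
Sum = 15.534 ≈ 15.5 days.

15.5 days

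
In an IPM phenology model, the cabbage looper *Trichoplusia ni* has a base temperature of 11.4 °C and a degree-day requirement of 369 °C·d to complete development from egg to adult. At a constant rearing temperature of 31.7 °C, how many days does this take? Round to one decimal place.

18.2 days

Daily accumulation = 31.7 − 11.4 = 20.3 DD/day.
Duration = 369 / 20.3 = 18.177 ≈ 18.2 days.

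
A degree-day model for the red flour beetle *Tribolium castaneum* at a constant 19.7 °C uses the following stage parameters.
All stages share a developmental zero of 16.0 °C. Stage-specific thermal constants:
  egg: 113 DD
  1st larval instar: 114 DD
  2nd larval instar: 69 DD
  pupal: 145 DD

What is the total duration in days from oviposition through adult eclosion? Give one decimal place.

Daily accumulation at 19.7 °C = 19.7 − 16.0 = 3.7 DD/day.
Total K = 113 + 114 + 69 + 145 = 441 DD.
Total duration = 441 / 3.7 = 119.189 ≈ 119.2 days.

119.2 days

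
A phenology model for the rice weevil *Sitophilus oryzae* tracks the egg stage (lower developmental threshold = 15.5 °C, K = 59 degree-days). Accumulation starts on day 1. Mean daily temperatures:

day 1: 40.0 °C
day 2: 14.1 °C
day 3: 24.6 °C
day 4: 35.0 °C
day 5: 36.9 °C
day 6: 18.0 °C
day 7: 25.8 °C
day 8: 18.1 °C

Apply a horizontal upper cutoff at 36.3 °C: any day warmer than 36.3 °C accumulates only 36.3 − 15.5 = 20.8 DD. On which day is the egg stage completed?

Daily DD above 15.5 °C (capped at 20.8): 20.8, 0.0, 9.1, 19.5, 20.8, 2.5, 10.3, 2.6.
Cumulative: 20.8, 20.8, 29.9, 49.4, 70.2, 72.7, 83.0, 85.6.
The total first reaches 59 DD on day 5.

day 5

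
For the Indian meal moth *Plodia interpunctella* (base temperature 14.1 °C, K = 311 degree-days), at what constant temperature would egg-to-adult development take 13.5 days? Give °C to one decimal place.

Required daily accumulation = 311 / 13.5 = 23.037 DD/day.
T = T_base + 23.037 = 14.1 + 23.037 = 37.137 ≈ 37.1 °C.

37.1 °C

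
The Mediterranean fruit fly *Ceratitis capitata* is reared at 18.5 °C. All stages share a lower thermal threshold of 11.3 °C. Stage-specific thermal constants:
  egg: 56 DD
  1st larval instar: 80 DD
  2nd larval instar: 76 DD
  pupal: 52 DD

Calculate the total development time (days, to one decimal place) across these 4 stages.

36.7 days

Daily accumulation at 18.5 °C = 18.5 − 11.3 = 7.2 DD/day.
Total K = 56 + 80 + 76 + 52 = 264 DD.
Total duration = 264 / 7.2 = 36.667 ≈ 36.7 days.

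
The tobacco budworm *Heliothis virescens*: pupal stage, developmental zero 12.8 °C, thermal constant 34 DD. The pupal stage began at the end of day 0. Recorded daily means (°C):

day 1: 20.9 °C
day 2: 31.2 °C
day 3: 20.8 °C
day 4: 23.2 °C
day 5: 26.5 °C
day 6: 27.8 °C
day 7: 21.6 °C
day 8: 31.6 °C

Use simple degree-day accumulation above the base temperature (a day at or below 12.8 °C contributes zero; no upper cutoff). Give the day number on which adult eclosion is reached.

Daily DD above 12.8 °C: 8.1, 18.4, 8.0, 10.4, 13.7, 15.0, 8.8, 18.8.
Cumulative: 8.1, 26.5, 34.5, 44.9, 58.6, 73.6, 82.4, 101.2.
The total first reaches 34 DD on day 3.

day 3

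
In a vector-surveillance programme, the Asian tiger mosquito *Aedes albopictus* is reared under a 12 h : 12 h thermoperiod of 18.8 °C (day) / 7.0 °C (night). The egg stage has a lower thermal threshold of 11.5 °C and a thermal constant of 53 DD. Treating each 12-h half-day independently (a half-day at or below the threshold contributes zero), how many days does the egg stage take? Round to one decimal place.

14.5 days

Day half: max(0, 18.8 − 11.5) × 0.5 = 7.3 × 0.5 = 3.65 DD.
Night half: max(0, 7.0 − 11.5) × 0.5 = 0.0 × 0.5 = 0.00 DD.
Per 24 h: 3.65 DD/day.
Duration = 53 / 3.65 = 14.521 ≈ 14.5 days.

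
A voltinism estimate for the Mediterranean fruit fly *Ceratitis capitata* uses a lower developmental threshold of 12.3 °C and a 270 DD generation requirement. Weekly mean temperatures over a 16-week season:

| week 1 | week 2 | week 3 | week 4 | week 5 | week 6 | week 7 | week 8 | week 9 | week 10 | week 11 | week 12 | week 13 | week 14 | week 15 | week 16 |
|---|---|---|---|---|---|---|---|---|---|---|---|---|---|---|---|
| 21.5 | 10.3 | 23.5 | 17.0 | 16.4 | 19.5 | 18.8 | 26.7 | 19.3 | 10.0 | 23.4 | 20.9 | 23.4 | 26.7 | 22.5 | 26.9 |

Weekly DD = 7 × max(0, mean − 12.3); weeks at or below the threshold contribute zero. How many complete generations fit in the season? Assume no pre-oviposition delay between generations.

3 generations

Weekly DD (7 × max(0, T̄ − 12.3)): 64.4, 0.0, 78.4, 32.9, 28.7, 50.4, 45.5, 100.8, 49.0, 0.0, 77.7, 60.2, 77.7, 100.8, 71.4, 102.2.
Season total = 940.1 DD.
Complete generations = ⌊940.1 / 270⌋ = 3.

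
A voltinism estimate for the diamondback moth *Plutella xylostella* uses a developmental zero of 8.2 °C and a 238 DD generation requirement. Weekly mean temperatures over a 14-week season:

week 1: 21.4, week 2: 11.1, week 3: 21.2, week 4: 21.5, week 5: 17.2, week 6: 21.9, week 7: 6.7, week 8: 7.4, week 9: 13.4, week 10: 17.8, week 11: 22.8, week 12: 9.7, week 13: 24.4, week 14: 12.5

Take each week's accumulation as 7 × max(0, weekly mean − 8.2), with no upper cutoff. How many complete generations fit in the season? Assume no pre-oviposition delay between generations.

Weekly DD (7 × max(0, T̄ − 8.2)): 92.4, 20.3, 91.0, 93.1, 63.0, 95.9, 0.0, 0.0, 36.4, 67.2, 102.2, 10.5, 113.4, 30.1.
Season total = 815.5 DD.
Complete generations = ⌊815.5 / 238⌋ = 3.

3 generations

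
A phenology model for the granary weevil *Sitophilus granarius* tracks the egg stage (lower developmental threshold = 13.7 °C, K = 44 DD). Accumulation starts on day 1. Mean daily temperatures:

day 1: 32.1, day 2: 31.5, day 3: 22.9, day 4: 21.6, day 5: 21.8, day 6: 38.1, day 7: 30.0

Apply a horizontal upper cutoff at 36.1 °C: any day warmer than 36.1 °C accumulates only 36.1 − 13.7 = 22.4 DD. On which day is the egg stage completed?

day 3

Daily DD above 13.7 °C (capped at 22.4): 18.4, 17.8, 9.2, 7.9, 8.1, 22.4, 16.3.
Cumulative: 18.4, 36.2, 45.4, 53.3, 61.4, 83.8, 100.1.
The total first reaches 44 DD on day 3.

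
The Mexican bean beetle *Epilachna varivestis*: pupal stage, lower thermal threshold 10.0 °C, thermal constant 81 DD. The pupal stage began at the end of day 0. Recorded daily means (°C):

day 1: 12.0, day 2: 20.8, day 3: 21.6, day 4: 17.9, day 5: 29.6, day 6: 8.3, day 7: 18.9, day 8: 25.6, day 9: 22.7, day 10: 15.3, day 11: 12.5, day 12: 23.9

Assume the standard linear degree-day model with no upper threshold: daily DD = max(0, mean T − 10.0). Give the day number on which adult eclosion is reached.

day 9

Daily DD above 10.0 °C: 2.0, 10.8, 11.6, 7.9, 19.6, 0.0, 8.9, 15.6, 12.7, 5.3, 2.5, 13.9.
Cumulative: 2.0, 12.8, 24.4, 32.3, 51.9, 51.9, 60.8, 76.4, 89.1, 94.4, 96.9, 110.8.
The total first reaches 81 DD on day 9.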